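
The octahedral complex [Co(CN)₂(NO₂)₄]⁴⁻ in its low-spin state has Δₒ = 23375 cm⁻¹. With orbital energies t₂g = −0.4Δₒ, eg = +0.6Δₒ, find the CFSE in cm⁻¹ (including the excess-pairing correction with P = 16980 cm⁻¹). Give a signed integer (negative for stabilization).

-25095

Ligand charges: 2×(-1) from CN⁻ and 4×(-1) from NO₂⁻ sum to -6; with overall charge -4, Co is +2.
Group 9 minus oxidation state +2 gives a d⁷ configuration for Co²⁺.
The d⁷ electrons fill as t₂g⁶ eg¹.
Orbital CFSE = 6(-0.4) + 1(0.6) = -1.8Δₒ = -1.8 × 23375 = -42075 cm⁻¹.
Pairing penalty: 3 pairs vs 2 in the high-spin reference → 1 extra × P = 16980 cm⁻¹.
Combining: -42075 + 16980 = -25095 cm⁻¹.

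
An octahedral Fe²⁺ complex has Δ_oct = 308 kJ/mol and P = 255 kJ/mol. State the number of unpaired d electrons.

0

Fe sits in group 8; removing 2 electrons leaves Fe²⁺ with 8 − 2 = 6 d electrons.
With Δ_oct > P the complex is low-spin.
Filling d⁶ accordingly: t₂g⁶ eg⁰.
Unpaired electrons: 0.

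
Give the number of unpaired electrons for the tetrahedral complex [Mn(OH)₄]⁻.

4

Each OH⁻ contributes -1; 4 × (-1) = -4. With overall charge -1, Mn is in the +3 oxidation state.
Group 7 minus oxidation state +3 gives a d⁴ configuration for Mn³⁺.
Tetrahedral fields are weak (Δₜ ≈ 4/9 Δₒ), so electrons fill high-spin.
Configuration: e² t₂², giving 4 unpaired electrons.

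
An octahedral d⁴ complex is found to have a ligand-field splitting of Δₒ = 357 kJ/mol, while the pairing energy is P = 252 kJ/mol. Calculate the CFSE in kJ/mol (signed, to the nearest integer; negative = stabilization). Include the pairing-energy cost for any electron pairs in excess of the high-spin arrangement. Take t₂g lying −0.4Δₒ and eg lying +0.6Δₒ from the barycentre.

Here Δₒ > P (357 > 252), so the low-spin state is favoured.
That gives t₂g⁴ eg⁰.
Orbital CFSE = -1.6Δₒ = -1.6 × 357 = -571 kJ/mol.
Excess pairs vs high-spin: 1 − 0 = 1; pairing cost = +252 kJ/mol.
Net CFSE = -571 + 252 = -319 kJ/mol.

-319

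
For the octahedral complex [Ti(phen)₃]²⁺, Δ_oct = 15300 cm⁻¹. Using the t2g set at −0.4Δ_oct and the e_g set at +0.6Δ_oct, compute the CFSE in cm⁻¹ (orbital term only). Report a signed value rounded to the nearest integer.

-12240

phen is neutral, so the +2 overall charge sits on Ti: oxidation state +2.
Ti is in group 4, so Ti²⁺ is d² (4 − 2 = 2).
The d² electrons fill as t2g^2 e_g^0.
CFSE(orbital) = 2×(-0.4Δ_oct) + 0×(0.6Δ_oct) = -0.8Δ_oct; with Δ_oct = 15300 cm⁻¹ that is -12240 cm⁻¹.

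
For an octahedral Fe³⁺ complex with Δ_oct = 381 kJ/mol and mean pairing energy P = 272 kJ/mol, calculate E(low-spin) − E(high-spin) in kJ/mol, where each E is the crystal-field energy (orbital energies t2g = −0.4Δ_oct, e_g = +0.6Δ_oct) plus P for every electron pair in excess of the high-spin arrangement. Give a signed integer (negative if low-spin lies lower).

-218

Fe³⁺: group 8, so d-count = 8 − 3 = 5.
High-spin d⁵ fills as t2g^3 e_g^2 with CFSE 3(−0.4) + 2(+0.6) = 0.0Δ_oct = 0 kJ/mol.
For low-spin the configuration is t2g^5 e_g^0: orbital energy -2.0 × 381 = -762 kJ/mol, and 2 additional pairs relative to high-spin add 544 kJ/mol, giving -218 kJ/mol.
E(LS) − E(HS) = -218 − (0) = -218 kJ/mol.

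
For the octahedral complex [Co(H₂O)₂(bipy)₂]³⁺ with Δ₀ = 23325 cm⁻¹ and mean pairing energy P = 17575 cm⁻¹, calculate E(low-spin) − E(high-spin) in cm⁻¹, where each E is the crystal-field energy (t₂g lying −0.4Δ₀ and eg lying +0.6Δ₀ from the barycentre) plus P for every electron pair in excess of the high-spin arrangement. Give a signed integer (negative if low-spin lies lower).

-11500

Ligand charges: 2×(+0) from H₂O and 2×(+0) from bipy sum to +0; with overall charge +3, Co is +3.
Co sits in group 9; removing 3 electrons leaves Co³⁺ with 9 − 3 = 6 d electrons.
In the high-spin limit (t₂g⁴ eg²) the orbital term is -0.4Δ₀ = -9330 cm⁻¹, with no excess pairing.
For low-spin the configuration is t₂g⁶ eg⁰: orbital energy -2.4 × 23325 = -55980 cm⁻¹, and 2 additional pairs relative to high-spin add 35150 cm⁻¹, giving -20830 cm⁻¹.
E(LS) − E(HS) = -20830 − (-9330) = -11500 cm⁻¹.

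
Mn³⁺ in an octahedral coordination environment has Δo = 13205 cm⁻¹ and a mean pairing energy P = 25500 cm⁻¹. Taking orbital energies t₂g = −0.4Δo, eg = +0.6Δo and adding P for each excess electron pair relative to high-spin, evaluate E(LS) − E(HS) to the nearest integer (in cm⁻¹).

12295

Mn³⁺: group 7, so d-count = 7 − 3 = 4.
High-spin: t₂g³ eg¹, CFSE = -0.6Δo = -7923 cm⁻¹.
For low-spin the configuration is t₂g⁴ eg⁰: orbital energy -1.6 × 13205 = -21128 cm⁻¹, and 1 additional pair relative to high-spin adds 25500 cm⁻¹, giving 4372 cm⁻¹.
E(LS) − E(HS) = 4372 − (-7923) = 12295 cm⁻¹.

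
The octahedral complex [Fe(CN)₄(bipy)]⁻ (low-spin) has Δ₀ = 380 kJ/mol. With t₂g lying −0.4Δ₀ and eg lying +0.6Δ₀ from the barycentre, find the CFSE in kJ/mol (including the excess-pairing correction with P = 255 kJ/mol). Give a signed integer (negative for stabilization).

-250

Ligand charges: 4×(-1) from CN⁻ and 1×(+0) from bipy sum to -4; with overall charge -1, Fe is +3.
Fe is in group 8, so Fe³⁺ is d⁵ (8 − 3 = 5).
Electron filling gives t₂g⁵ eg⁰.
The orbital stabilization is -2.0Δ₀ = -2.0 × 380 = -760 kJ/mol.
Relative to high-spin t₂g³ eg² (0 paired), the low-spin configuration has 2 additional pairs, contributing +2 × 255 = +510 kJ/mol.
Overall CFSE = -760 + 510 = -250 kJ/mol.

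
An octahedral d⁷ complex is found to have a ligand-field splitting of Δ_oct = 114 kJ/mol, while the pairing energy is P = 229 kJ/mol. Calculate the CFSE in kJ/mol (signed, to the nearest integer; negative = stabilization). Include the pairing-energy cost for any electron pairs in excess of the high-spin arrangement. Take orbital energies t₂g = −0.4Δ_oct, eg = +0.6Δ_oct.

Here Δ_oct < P (114 < 229), so the high-spin state is favoured.
Filling d⁷ accordingly: t₂g⁵ eg².
Orbital CFSE = -0.8Δ_oct = -0.8 × 114 = -91 kJ/mol.
High-spin has no excess pairs, so no pairing correction applies.

-91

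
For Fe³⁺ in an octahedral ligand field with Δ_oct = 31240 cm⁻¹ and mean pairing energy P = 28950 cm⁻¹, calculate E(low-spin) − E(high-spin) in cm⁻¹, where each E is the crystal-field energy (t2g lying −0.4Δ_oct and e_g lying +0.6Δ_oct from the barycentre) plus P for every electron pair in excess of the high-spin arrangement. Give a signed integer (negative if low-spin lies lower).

-4580

Group 8 minus oxidation state +3 gives a d⁵ configuration for Fe³⁺.
High-spin: t2g^3 e_g^2, CFSE = 0.0Δ_oct = 0 cm⁻¹.
Low-spin: t2g^5 e_g^0, orbital CFSE = -2.0Δ_oct = -62480 cm⁻¹; plus 2 excess pairs × P = +57900 cm⁻¹; total -4580 cm⁻¹.
E(LS) − E(HS) = -4580 − (0) = -4580 cm⁻¹.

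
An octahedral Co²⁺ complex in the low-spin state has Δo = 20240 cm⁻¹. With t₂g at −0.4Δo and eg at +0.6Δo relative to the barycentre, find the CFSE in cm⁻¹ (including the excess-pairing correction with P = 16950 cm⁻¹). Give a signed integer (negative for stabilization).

-19482

Group 9 minus oxidation state +2 gives a d⁷ configuration for Co²⁺.
Electron filling gives t₂g⁶ eg¹.
The orbital stabilization is -1.8Δo = -1.8 × 20240 = -36432 cm⁻¹.
Pairing penalty: 3 pairs vs 2 in the high-spin reference → 1 extra × P = 16950 cm⁻¹.
Combining: -36432 + 16950 = -19482 cm⁻¹.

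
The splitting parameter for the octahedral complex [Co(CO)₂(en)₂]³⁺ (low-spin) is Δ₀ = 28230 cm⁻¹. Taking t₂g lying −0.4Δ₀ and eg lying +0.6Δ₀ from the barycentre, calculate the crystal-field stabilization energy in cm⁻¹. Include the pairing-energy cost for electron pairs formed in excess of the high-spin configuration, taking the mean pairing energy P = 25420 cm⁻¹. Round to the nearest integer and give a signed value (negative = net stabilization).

-16912

Ligand charges: 2×(+0) from CO and 2×(+0) from en sum to +0; with overall charge +3, Co is +3.
Co is in group 9, so Co³⁺ is d⁶ (9 − 3 = 6).
Configuration: t₂g⁶ eg⁰.
Orbital CFSE = 6(-0.4) + 0(0.6) = -2.4Δ₀ = -2.4 × 28230 = -67752 cm⁻¹.
High-spin d⁶ would be t₂g⁴ eg² with 1 pair; low-spin has 3, so 2 excess pairs cost +2P = +50840 cm⁻¹.
Net CFSE = -67752 + 50840 = -16912 cm⁻¹.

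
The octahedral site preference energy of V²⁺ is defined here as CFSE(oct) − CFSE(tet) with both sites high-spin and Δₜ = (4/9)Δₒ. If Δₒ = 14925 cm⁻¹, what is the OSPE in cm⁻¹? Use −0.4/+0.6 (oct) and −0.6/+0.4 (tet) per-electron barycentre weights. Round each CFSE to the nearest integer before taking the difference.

V sits in group 5; removing 2 electrons leaves V²⁺ with 5 − 2 = 3 d electrons.
Octahedral (high-spin): t₂g³ eg⁰, CFSE = 3(−0.4) + 0(+0.6) = -1.2Δₒ = -1.2 × 14925 = -17910 cm⁻¹.
In a tetrahedral site the filling is e² t₂¹: CFSE(tet) = -0.8Δₜ = -0.8 × (4/9)(14925) = -5307 cm⁻¹.
OSPE = -17910 − (-5307) = -12603 cm⁻¹.

-12603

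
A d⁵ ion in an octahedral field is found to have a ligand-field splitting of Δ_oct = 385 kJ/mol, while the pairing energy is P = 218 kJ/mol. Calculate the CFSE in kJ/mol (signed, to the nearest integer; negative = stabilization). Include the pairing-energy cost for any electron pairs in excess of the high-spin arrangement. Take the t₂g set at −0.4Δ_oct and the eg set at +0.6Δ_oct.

Here Δ_oct > P (385 > 218), so the low-spin state is favoured.
Configuration: t₂g⁵ eg⁰.
Orbital CFSE = -2.0Δ_oct = -2.0 × 385 = -770 kJ/mol.
Excess pairs vs high-spin: 2 − 0 = 2; pairing cost = +436 kJ/mol.
Net CFSE = -770 + 436 = -334 kJ/mol.

-334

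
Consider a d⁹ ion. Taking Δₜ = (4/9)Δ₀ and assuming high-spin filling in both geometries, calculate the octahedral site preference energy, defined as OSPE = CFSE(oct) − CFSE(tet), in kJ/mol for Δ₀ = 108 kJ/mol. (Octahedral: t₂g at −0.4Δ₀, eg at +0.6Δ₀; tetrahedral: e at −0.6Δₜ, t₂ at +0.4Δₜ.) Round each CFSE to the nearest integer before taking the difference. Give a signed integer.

In an octahedral site d⁹ (HS) is t₂g⁶ eg³, giving CFSE(oct) = -0.6Δ₀ = -65 kJ/mol.
Tetrahedral e⁴ t₂⁵ gives -0.4Δₜ = -0.4 × (4/9) × 108 = -19 kJ/mol.
OSPE = -65 − (-19) = -46 kJ/mol.

-46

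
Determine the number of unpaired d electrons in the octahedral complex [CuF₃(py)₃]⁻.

Ligand charges: 3×(-1) from F⁻ and 3×(+0) from py sum to -3; with overall charge -1, Cu is +2.
Cu is in group 11, so Cu²⁺ is d⁹ (11 − 2 = 9).
Configuration: t2g^6 e_g^3, giving 1 unpaired electron.

1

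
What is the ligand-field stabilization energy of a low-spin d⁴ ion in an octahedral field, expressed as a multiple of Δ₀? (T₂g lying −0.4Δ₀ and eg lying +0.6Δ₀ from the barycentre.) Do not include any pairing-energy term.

Configuration: t₂g⁴ eg⁰.
CFSE = 4(-0.4Δ₀) + 0(0.6Δ₀) = -1.6Δ₀ + 0.0Δ₀ = -1.6Δ₀.

-1.6 Δ₀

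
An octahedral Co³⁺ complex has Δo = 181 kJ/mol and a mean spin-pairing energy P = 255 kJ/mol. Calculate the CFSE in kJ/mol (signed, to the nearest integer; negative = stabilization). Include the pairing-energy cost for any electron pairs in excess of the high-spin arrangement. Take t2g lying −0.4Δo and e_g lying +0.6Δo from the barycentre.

Co³⁺: group 9, so d-count = 9 − 3 = 6.
With Δo < P the complex is high-spin.
Filling d⁶ accordingly: t2g^4 e_g^2.
Orbital CFSE = -0.4Δo = -0.4 × 181 = -72 kJ/mol.
High-spin has no excess pairs, so no pairing correction applies.

-72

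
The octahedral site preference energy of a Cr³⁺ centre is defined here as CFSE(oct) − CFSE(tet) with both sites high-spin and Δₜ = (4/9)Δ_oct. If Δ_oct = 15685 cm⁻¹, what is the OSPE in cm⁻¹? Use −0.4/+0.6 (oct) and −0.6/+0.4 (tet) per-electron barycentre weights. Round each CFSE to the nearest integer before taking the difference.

-13245

Cr sits in group 6; removing 3 electrons leaves Cr³⁺ with 6 − 3 = 3 d electrons.
Octahedral high-spin t2g^3 e_g^0: CFSE = -1.2 × 15685 = -18822 cm⁻¹.
In a tetrahedral site the filling is e^2 t2^1: CFSE(tet) = -0.8Δₜ = -0.8 × (4/9)(15685) = -5577 cm⁻¹.
Subtracting, OSPE = -18822 − (-5577) = -13245 cm⁻¹.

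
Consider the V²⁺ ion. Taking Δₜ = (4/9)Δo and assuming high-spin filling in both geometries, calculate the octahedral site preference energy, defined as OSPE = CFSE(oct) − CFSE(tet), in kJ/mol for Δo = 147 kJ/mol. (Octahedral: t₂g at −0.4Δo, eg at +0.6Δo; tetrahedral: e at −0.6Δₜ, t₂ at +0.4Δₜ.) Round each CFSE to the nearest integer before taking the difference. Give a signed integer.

-124

Group 5 minus oxidation state +2 gives a d³ configuration for V²⁺.
Octahedral (high-spin): t₂g³ eg⁰, CFSE = 3(−0.4) + 0(+0.6) = -1.2Δo = -1.2 × 147 = -176 kJ/mol.
Tetrahedral e² t₂¹ gives -0.8Δₜ = -0.8 × (4/9) × 147 = -52 kJ/mol.
OSPE = -176 − (-52) = -124 kJ/mol.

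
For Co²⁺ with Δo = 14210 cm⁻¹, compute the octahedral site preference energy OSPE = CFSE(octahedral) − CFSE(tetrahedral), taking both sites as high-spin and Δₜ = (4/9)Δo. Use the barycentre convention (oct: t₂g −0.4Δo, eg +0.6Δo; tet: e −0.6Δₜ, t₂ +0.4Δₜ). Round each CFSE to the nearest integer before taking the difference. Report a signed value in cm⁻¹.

Co sits in group 9; removing 2 electrons leaves Co²⁺ with 9 − 2 = 7 d electrons.
In an octahedral site d⁷ (HS) is t2g^5 e_g^2, giving CFSE(oct) = -0.8Δo = -11368 cm⁻¹.
Tetrahedral e^4 t2^3 gives -1.2Δₜ = -1.2 × (4/9) × 14210 = -7579 cm⁻¹.
OSPE = CFSE(oct) − CFSE(tet) = -11368 − (-7579) = -3789 cm⁻¹.

-3789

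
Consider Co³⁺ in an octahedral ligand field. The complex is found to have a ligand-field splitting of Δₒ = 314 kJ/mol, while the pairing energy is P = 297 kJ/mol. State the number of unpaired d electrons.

0

Co is in group 9, so Co³⁺ is d⁶ (9 − 3 = 6).
Since Δₒ = 314 kJ/mol > P = 297 kJ/mol, the complex adopts the low-spin configuration.
Filling d⁶ accordingly: t2g^6 e_g^0.
Unpaired electrons: 0.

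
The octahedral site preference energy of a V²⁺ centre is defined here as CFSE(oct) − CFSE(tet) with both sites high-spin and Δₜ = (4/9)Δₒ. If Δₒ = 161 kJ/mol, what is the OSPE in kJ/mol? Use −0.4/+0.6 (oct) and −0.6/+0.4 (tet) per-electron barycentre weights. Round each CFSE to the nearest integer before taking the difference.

V²⁺: group 5, so d-count = 5 − 2 = 3.
In an octahedral site d³ (HS) is t₂g³ eg⁰, giving CFSE(oct) = -1.2Δₒ = -193 kJ/mol.
Tetrahedral e² t₂¹ gives -0.8Δₜ = -0.8 × (4/9) × 161 = -57 kJ/mol.
OSPE = CFSE(oct) − CFSE(tet) = -193 − (-57) = -136 kJ/mol.

-136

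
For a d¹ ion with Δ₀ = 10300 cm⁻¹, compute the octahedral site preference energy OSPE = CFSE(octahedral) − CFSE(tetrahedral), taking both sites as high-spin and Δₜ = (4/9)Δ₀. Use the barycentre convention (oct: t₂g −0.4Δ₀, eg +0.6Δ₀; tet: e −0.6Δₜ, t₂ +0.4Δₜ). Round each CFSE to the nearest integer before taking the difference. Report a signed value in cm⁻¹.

Octahedral (high-spin): t2g^1 e_g^0, CFSE = 1(−0.4) + 0(+0.6) = -0.4Δ₀ = -0.4 × 10300 = -4120 cm⁻¹.
In a tetrahedral site the filling is e^1 t2^0: CFSE(tet) = -0.6Δₜ = -0.6 × (4/9)(10300) = -2747 cm⁻¹.
OSPE = -4120 − (-2747) = -1373 cm⁻¹.

-1373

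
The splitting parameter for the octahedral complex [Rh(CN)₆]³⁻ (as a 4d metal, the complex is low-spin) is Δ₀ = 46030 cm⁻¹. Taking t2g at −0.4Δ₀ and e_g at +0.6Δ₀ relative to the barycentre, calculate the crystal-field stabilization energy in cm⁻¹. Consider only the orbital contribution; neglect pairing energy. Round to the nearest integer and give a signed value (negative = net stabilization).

Each CN⁻ contributes -1; 6 × (-1) = -6. With overall charge -3, Rh is in the +3 oxidation state.
Rh sits in group 9; removing 3 electrons leaves Rh³⁺ with 9 − 3 = 6 d electrons.
Configuration: t2g^6 e_g^0.
The orbital stabilization is -2.4Δ₀ = -2.4 × 46030 = -110472 cm⁻¹.

-110472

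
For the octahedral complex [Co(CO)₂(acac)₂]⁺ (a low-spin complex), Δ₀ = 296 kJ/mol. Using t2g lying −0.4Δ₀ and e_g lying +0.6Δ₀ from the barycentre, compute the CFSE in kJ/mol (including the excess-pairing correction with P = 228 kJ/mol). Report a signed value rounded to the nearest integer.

-254

Ligand charges: 2×(+0) from CO and 2×(-1) from acac⁻ sum to -2; with overall charge +1, Co is +3.
Co is in group 9, so Co³⁺ is d⁶ (9 − 3 = 6).
Configuration: t2g^6 e_g^0.
Orbital CFSE = 6(-0.4) + 0(0.6) = -2.4Δ₀ = -2.4 × 296 = -710 kJ/mol.
High-spin d⁶ would be t2g^4 e_g^2 with 1 pair; low-spin has 3, so 2 excess pairs cost +2P = +456 kJ/mol.
Net CFSE = -710 + 456 = -254 kJ/mol.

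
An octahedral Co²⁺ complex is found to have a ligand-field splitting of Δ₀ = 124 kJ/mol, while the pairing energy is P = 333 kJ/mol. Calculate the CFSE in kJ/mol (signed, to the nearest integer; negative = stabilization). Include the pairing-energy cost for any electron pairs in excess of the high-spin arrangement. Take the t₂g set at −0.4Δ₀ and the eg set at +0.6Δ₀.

-99

Group 9 minus oxidation state +2 gives a d⁷ configuration for Co²⁺.
With Δ₀ < P the complex is high-spin.
Configuration: t₂g⁵ eg².
Orbital CFSE = -0.8Δ₀ = -0.8 × 124 = -99 kJ/mol.
High-spin has no excess pairs, so no pairing correction applies.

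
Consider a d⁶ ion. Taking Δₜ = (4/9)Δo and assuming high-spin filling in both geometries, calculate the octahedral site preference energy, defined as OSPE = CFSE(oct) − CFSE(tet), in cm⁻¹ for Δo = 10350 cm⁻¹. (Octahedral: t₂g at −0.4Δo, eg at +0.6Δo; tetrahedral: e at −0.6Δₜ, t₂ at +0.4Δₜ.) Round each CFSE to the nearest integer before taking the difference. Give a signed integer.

In an octahedral site d⁶ (HS) is t₂g⁴ eg², giving CFSE(oct) = -0.4Δo = -4140 cm⁻¹.
In a tetrahedral site the filling is e³ t₂³: CFSE(tet) = -0.6Δₜ = -0.6 × (4/9)(10350) = -2760 cm⁻¹.
OSPE = CFSE(oct) − CFSE(tet) = -4140 − (-2760) = -1380 cm⁻¹.

-1380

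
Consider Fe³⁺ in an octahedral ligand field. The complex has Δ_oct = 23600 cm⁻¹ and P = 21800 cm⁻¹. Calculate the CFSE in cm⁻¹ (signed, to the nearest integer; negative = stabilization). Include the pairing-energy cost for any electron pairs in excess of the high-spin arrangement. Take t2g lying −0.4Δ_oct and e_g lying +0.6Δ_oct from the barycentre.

Fe³⁺: group 8, so d-count = 8 − 3 = 5.
Here Δ_oct > P (23600 > 21800), so the low-spin state is favoured.
Configuration: t2g^5 e_g^0.
Orbital CFSE = -2.0Δ_oct = -2.0 × 23600 = -47200 cm⁻¹.
Excess pairs vs high-spin: 2 − 0 = 2; pairing cost = +43600 cm⁻¹.
Net CFSE = -47200 + 43600 = -3600 cm⁻¹.

-3600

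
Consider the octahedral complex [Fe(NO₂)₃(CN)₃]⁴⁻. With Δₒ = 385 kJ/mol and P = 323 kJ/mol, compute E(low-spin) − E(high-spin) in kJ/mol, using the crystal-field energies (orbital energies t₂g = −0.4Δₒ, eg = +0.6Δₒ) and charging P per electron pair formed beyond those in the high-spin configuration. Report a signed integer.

-124

Ligand charges: 3×(-1) from NO₂⁻ and 3×(-1) from CN⁻ sum to -6; with overall charge -4, Fe is +2.
Group 8 minus oxidation state +2 gives a d⁶ configuration for Fe²⁺.
High-spin: t₂g⁴ eg², CFSE = -0.4Δₒ = -154 kJ/mol.
Low-spin: t₂g⁶ eg⁰, orbital CFSE = -2.4Δₒ = -924 kJ/mol; plus 2 excess pairs × P = +646 kJ/mol; total -278 kJ/mol.
Thus E(LS) − E(HS) = -124 kJ/mol.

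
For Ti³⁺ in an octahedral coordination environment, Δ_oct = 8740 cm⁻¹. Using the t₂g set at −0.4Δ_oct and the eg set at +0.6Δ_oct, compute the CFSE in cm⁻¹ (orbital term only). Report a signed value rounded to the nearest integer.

Ti is in group 4, so Ti³⁺ is d¹ (4 − 3 = 1).
Configuration: t₂g¹ eg⁰.
The orbital stabilization is -0.4Δ_oct = -0.4 × 8740 = -3496 cm⁻¹.

-3496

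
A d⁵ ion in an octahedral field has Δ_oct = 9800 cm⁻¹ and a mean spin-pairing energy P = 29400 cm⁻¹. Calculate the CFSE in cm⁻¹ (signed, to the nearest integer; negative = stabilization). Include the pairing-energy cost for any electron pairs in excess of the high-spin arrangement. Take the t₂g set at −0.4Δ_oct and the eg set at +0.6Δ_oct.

Since Δ_oct = 9800 cm⁻¹ < P = 29400 cm⁻¹, the complex adopts the high-spin configuration.
That gives t₂g³ eg².
Orbital CFSE = 0.0Δ_oct = 0.0 × 9800 = 0 cm⁻¹.
High-spin has no excess pairs, so no pairing correction applies.

0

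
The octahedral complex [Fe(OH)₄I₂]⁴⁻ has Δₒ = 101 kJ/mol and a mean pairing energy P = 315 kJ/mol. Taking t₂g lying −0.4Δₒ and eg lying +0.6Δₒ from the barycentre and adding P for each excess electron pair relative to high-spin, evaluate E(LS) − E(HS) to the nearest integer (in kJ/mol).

Ligand charges: 4×(-1) from OH⁻ and 2×(-1) from I⁻ sum to -6; with overall charge -4, Fe is +2.
Group 8 minus oxidation state +2 gives a d⁶ configuration for Fe²⁺.
In the high-spin limit (t₂g⁴ eg²) the orbital term is -0.4Δₒ = -40 kJ/mol, with no excess pairing.
For low-spin the configuration is t₂g⁶ eg⁰: orbital energy -2.4 × 101 = -242 kJ/mol, and 2 additional pairs relative to high-spin add 630 kJ/mol, giving 388 kJ/mol.
E(LS) − E(HS) = 388 − (-40) = 428 kJ/mol.

428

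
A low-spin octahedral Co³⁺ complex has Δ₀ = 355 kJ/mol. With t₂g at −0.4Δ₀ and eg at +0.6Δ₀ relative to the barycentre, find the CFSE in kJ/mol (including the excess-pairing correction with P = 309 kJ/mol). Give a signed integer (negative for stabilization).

Co sits in group 9; removing 3 electrons leaves Co³⁺ with 9 − 3 = 6 d electrons.
Configuration: t₂g⁶ eg⁰.
Orbital CFSE = 6(-0.4) + 0(0.6) = -2.4Δ₀ = -2.4 × 355 = -852 kJ/mol.
High-spin d⁶ would be t₂g⁴ eg² with 1 pair; low-spin has 3, so 2 excess pairs cost +2P = +618 kJ/mol.
Combining: -852 + 618 = -234 kJ/mol.

-234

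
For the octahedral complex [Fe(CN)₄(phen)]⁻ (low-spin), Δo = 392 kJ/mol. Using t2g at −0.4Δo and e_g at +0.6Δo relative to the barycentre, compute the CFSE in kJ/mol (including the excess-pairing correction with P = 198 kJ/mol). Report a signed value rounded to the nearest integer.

-388

Ligand charges: 4×(-1) from CN⁻ and 1×(+0) from phen sum to -4; with overall charge -1, Fe is +3.
Fe³⁺: group 8, so d-count = 8 − 3 = 5.
The d⁵ electrons fill as t2g^5 e_g^0.
The orbital stabilization is -2.0Δo = -2.0 × 392 = -784 kJ/mol.
Relative to high-spin t2g^3 e_g^2 (0 paired), the low-spin configuration has 2 additional pairs, contributing +2 × 198 = +396 kJ/mol.
Combining: -784 + 396 = -388 kJ/mol.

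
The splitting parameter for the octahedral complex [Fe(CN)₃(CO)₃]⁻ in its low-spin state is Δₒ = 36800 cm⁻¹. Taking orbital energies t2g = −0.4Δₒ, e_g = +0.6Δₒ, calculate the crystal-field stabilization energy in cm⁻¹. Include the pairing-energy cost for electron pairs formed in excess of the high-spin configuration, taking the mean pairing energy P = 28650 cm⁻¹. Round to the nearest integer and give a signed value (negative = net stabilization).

Ligand charges: 3×(-1) from CN⁻ and 3×(+0) from CO sum to -3; with overall charge -1, Fe is +2.
Fe sits in group 8; removing 2 electrons leaves Fe²⁺ with 8 − 2 = 6 d electrons.
Electron filling gives t2g^6 e_g^0.
Orbital CFSE = 6(-0.4) + 0(0.6) = -2.4Δₒ = -2.4 × 36800 = -88320 cm⁻¹.
High-spin d⁶ would be t2g^4 e_g^2 with 1 pair; low-spin has 3, so 2 excess pairs cost +2P = +57300 cm⁻¹.
Combining: -88320 + 57300 = -31020 cm⁻¹.

-31020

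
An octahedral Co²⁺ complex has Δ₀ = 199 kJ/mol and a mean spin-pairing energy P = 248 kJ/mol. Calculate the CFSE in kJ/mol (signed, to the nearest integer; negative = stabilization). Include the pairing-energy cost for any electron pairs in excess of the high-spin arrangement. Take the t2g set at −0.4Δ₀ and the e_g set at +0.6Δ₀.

-159

Group 9 minus oxidation state +2 gives a d⁷ configuration for Co²⁺.
Δ₀ < P, so pairing is avoided: the ground state is high-spin.
Filling d⁷ accordingly: t2g^5 e_g^2.
Orbital CFSE = -0.8Δ₀ = -0.8 × 199 = -159 kJ/mol.
High-spin has no excess pairs, so no pairing correction applies.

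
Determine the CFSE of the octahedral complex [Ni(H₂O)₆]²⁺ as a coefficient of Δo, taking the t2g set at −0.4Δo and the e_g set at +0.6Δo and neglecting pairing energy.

H₂O is neutral, so the +2 overall charge sits on Ni: oxidation state +2.
Ni²⁺: group 10, so d-count = 10 − 2 = 8.
Configuration: t2g^6 e_g^2.
CFSE = 6(-0.4Δo) + 2(0.6Δo) = -2.4Δo + 1.2Δo = -1.2Δo.

-1.2 Δo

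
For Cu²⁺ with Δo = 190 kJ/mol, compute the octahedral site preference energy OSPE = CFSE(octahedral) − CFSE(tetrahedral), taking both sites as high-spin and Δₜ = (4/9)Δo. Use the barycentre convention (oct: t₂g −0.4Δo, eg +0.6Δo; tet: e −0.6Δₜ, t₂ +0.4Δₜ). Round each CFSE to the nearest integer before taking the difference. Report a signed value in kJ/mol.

-80

Cu sits in group 11; removing 2 electrons leaves Cu²⁺ with 11 − 2 = 9 d electrons.
Octahedral (high-spin): t₂g⁶ eg³, CFSE = 6(−0.4) + 3(+0.6) = -0.6Δo = -0.6 × 190 = -114 kJ/mol.
Tetrahedral: e⁴ t₂⁵, CFSE = 4(−0.6) + 5(+0.4) = -0.4Δₜ = -0.4 × (4/9) × 190 = -34 kJ/mol.
OSPE = CFSE(oct) − CFSE(tet) = -114 − (-34) = -80 kJ/mol.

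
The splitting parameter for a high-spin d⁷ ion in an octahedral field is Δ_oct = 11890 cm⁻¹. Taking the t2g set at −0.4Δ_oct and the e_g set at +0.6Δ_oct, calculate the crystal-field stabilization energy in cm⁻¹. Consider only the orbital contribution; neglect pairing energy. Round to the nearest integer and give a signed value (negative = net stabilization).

Electron filling gives t2g^5 e_g^2.
Orbital CFSE = 5(-0.4) + 2(0.6) = -0.8Δ_oct = -0.8 × 11890 = -9512 cm⁻¹.

-9512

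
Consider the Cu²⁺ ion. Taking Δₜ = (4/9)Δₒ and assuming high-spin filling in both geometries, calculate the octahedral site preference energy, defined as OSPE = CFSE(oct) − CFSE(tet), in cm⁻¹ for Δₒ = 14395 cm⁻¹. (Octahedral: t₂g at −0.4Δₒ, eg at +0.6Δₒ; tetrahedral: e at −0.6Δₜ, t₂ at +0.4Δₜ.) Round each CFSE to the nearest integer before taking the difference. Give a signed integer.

-6078

Group 11 minus oxidation state +2 gives a d⁹ configuration for Cu²⁺.
In an octahedral site d⁹ (HS) is t₂g⁶ eg³, giving CFSE(oct) = -0.6Δₒ = -8637 cm⁻¹.
Tetrahedral e⁴ t₂⁵ gives -0.4Δₜ = -0.4 × (4/9) × 14395 = -2559 cm⁻¹.
OSPE = -8637 − (-2559) = -6078 cm⁻¹.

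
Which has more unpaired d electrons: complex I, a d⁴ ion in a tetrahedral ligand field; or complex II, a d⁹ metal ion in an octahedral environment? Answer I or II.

I: Tetrahedral splitting is small, so the complex is high-spin; e² t₂² → 4 unpaired.
II: t2g^6 e_g^3 → 1 unpaired.
So I has more unpaired electrons.

I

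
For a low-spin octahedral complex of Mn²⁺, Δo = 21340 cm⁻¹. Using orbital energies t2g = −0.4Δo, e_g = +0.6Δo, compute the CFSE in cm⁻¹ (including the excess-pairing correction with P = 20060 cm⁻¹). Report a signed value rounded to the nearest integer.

Mn sits in group 7; removing 2 electrons leaves Mn²⁺ with 7 − 2 = 5 d electrons.
The d⁵ electrons fill as t2g^5 e_g^0.
CFSE(orbital) = 5×(-0.4Δo) + 0×(0.6Δo) = -2.0Δo; with Δo = 21340 cm⁻¹ that is -42680 cm⁻¹.
Relative to high-spin t2g^3 e_g^2 (0 paired), the low-spin configuration has 2 additional pairs, contributing +2 × 20060 = +40120 cm⁻¹.
Overall CFSE = -42680 + 40120 = -2560 cm⁻¹.

-2560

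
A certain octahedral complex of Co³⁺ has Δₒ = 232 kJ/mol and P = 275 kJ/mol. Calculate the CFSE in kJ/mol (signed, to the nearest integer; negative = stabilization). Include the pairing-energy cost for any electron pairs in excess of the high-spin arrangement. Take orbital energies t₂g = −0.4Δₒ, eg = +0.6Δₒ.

Group 9 minus oxidation state +3 gives a d⁶ configuration for Co³⁺.
Δₒ < P, so pairing is avoided: the ground state is high-spin.
Configuration: t₂g⁴ eg².
Orbital CFSE = -0.4Δₒ = -0.4 × 232 = -93 kJ/mol.
High-spin has no excess pairs, so no pairing correction applies.

-93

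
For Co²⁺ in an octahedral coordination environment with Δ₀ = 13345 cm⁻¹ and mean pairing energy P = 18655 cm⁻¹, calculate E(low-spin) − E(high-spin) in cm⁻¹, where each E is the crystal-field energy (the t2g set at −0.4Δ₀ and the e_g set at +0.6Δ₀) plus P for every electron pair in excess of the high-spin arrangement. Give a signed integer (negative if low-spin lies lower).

Co is in group 9, so Co²⁺ is d⁷ (9 − 2 = 7).
High-spin: t2g^5 e_g^2, CFSE = -0.8Δ₀ = -10676 cm⁻¹.
Low-spin t2g^6 e_g^1 gives -1.8Δ₀ = -24021 cm⁻¹, but forming 1 extra pair costs 1P = 18655 cm⁻¹, so E(LS) = -24021 + 18655 = -5366 cm⁻¹.
Thus E(LS) − E(HS) = 5310 cm⁻¹.

5310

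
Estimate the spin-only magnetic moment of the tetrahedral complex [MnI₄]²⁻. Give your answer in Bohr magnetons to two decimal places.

5.92 Bohr magnetons

Each I⁻ contributes -1; 4 × (-1) = -4. With overall charge -2, Mn is in the +2 oxidation state.
Group 7 minus oxidation state +2 gives a d⁵ configuration for Mn²⁺.
Tetrahedral fields are weak (Δₜ ≈ 4/9 Δₒ), so electrons fill high-spin.
Configuration: e² t₂³ → 5 unpaired electrons.
μ(spin-only) = √[5(5+2)] = √35 ≈ 5.92 Bohr magnetons.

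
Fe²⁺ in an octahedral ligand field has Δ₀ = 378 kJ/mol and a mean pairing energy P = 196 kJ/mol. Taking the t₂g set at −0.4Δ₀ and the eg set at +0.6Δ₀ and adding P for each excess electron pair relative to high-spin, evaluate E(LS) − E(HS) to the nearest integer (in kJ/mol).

-364

Fe is in group 8, so Fe²⁺ is d⁶ (8 − 2 = 6).
High-spin: t₂g⁴ eg², CFSE = -0.4Δ₀ = -151 kJ/mol.
Low-spin: t₂g⁶ eg⁰, orbital CFSE = -2.4Δ₀ = -907 kJ/mol; plus 2 excess pairs × P = +392 kJ/mol; total -515 kJ/mol.
Thus E(LS) − E(HS) = -364 kJ/mol.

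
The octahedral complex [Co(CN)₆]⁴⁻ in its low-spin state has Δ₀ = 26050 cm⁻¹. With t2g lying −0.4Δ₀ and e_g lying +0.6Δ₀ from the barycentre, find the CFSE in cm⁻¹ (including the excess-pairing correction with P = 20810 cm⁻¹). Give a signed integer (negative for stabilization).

Each CN⁻ contributes -1; 6 × (-1) = -6. With overall charge -4, Co is in the +2 oxidation state.
Co sits in group 9; removing 2 electrons leaves Co²⁺ with 9 − 2 = 7 d electrons.
Electron filling gives t2g^6 e_g^1.
The orbital stabilization is -1.8Δ₀ = -1.8 × 26050 = -46890 cm⁻¹.
Relative to high-spin t2g^5 e_g^2 (2 paired), the low-spin configuration has 1 additional pair, contributing +1 × 20810 = +20810 cm⁻¹.
Combining: -46890 + 20810 = -26080 cm⁻¹.

-26080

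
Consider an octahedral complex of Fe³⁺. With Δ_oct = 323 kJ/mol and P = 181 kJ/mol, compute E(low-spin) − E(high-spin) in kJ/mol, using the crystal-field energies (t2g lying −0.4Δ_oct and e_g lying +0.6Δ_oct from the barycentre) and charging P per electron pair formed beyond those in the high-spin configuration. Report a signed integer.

-284

Fe sits in group 8; removing 3 electrons leaves Fe³⁺ with 8 − 3 = 5 d electrons.
In the high-spin limit (t2g^3 e_g^2) the orbital term is 0.0Δ_oct = 0 kJ/mol, with no excess pairing.
For low-spin the configuration is t2g^5 e_g^0: orbital energy -2.0 × 323 = -646 kJ/mol, and 2 additional pairs relative to high-spin add 362 kJ/mol, giving -284 kJ/mol.
Thus E(LS) − E(HS) = -284 kJ/mol.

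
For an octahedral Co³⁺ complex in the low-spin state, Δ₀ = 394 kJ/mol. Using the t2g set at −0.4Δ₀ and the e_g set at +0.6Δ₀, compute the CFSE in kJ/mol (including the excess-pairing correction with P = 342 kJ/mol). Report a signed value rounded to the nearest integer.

Co³⁺: group 9, so d-count = 9 − 3 = 6.
Configuration: t2g^6 e_g^0.
The orbital stabilization is -2.4Δ₀ = -2.4 × 394 = -946 kJ/mol.
Pairing penalty: 3 pairs vs 1 in the high-spin reference → 2 extra × P = 684 kJ/mol.
Overall CFSE = -946 + 684 = -262 kJ/mol.

-262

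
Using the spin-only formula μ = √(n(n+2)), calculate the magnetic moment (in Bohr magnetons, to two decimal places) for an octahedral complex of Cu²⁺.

1.73 Bohr magnetons

Group 11 minus oxidation state +2 gives a d⁹ configuration for Cu²⁺.
Configuration: t2g^6 e_g^3 → 1 unpaired electron.
μ(spin-only) = √[1(1+2)] = √3 ≈ 1.73 Bohr magnetons.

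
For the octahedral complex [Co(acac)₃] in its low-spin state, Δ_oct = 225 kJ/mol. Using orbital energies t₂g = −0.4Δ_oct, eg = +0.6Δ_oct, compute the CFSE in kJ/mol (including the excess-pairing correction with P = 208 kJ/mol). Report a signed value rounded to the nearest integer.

Each acac⁻ contributes -1; 3 × (-1) = -3. With overall charge +0, Co is in the +3 oxidation state.
Co is in group 9, so Co³⁺ is d⁶ (9 − 3 = 6).
Configuration: t₂g⁶ eg⁰.
CFSE(orbital) = 6×(-0.4Δ_oct) + 0×(0.6Δ_oct) = -2.4Δ_oct; with Δ_oct = 225 kJ/mol that is -540 kJ/mol.
High-spin d⁶ would be t₂g⁴ eg² with 1 pair; low-spin has 3, so 2 excess pairs cost +2P = +416 kJ/mol.
Overall CFSE = -540 + 416 = -124 kJ/mol.

-124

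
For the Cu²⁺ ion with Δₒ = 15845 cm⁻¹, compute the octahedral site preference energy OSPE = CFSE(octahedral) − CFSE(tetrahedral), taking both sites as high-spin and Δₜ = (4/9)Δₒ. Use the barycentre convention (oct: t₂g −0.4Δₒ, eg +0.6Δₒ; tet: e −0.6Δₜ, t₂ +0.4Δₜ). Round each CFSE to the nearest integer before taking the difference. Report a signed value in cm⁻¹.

-6690

Cu is in group 11, so Cu²⁺ is d⁹ (11 − 2 = 9).
Octahedral high-spin t2g^6 e_g^3: CFSE = -0.6 × 15845 = -9507 cm⁻¹.
Tetrahedral e^4 t2^5 gives -0.4Δₜ = -0.4 × (4/9) × 15845 = -2817 cm⁻¹.
OSPE = CFSE(oct) − CFSE(tet) = -9507 − (-2817) = -6690 cm⁻¹.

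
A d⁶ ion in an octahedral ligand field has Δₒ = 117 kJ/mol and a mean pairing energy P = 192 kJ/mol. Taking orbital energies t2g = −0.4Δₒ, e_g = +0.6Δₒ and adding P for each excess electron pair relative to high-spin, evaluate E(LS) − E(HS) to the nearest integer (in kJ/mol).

150

High-spin d⁶ fills as t2g^4 e_g^2 with CFSE 4(−0.4) + 2(+0.6) = -0.4Δₒ = -47 kJ/mol.
For low-spin the configuration is t2g^6 e_g^0: orbital energy -2.4 × 117 = -281 kJ/mol, and 2 additional pairs relative to high-spin add 384 kJ/mol, giving 103 kJ/mol.
Thus E(LS) − E(HS) = 150 kJ/mol.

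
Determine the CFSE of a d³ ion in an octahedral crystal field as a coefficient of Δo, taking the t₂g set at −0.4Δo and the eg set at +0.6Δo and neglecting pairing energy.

Configuration: t₂g³ eg⁰.
CFSE = 3(-0.4Δo) + 0(0.6Δo) = -1.2Δo + 0.0Δo = -1.2Δo.

-1.2 Δo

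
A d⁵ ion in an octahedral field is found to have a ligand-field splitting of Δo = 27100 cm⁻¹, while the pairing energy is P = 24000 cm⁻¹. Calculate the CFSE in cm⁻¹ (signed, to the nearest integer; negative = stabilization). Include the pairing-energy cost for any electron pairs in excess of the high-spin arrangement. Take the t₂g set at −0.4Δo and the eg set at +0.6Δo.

-6200

With Δo > P the complex is low-spin.
Filling d⁵ accordingly: t₂g⁵ eg⁰.
Orbital CFSE = -2.0Δo = -2.0 × 27100 = -54200 cm⁻¹.
Excess pairs vs high-spin: 2 − 0 = 2; pairing cost = +48000 cm⁻¹.
Net CFSE = -54200 + 48000 = -6200 cm⁻¹.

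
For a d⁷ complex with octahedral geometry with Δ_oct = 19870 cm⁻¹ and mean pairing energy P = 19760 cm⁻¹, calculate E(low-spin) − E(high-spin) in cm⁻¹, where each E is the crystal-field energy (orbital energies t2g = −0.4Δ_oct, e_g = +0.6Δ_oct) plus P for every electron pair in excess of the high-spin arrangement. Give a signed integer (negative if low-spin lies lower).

High-spin d⁷ fills as t2g^5 e_g^2 with CFSE 5(−0.4) + 2(+0.6) = -0.8Δ_oct = -15896 cm⁻¹.
For low-spin the configuration is t2g^6 e_g^1: orbital energy -1.8 × 19870 = -35766 cm⁻¹, and 1 additional pair relative to high-spin adds 19760 cm⁻¹, giving -16006 cm⁻¹.
E(LS) − E(HS) = -16006 − (-15896) = -110 cm⁻¹.

-110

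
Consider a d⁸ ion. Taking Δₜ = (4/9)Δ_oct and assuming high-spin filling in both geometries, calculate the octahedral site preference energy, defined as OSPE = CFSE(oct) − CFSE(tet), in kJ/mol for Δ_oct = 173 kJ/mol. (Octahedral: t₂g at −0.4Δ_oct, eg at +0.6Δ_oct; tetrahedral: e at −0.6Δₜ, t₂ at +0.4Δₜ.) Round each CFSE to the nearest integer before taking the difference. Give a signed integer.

-146

In an octahedral site d⁸ (HS) is t2g^6 e_g^2, giving CFSE(oct) = -1.2Δ_oct = -208 kJ/mol.
In a tetrahedral site the filling is e^4 t2^4: CFSE(tet) = -0.8Δₜ = -0.8 × (4/9)(173) = -62 kJ/mol.
OSPE = CFSE(oct) − CFSE(tet) = -208 − (-62) = -146 kJ/mol.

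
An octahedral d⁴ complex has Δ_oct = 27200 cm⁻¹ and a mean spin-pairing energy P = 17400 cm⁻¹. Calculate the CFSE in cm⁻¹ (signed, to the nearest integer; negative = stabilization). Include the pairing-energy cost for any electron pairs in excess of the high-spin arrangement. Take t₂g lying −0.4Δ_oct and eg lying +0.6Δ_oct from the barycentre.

-26120

With Δ_oct > P the complex is low-spin.
Configuration: t₂g⁴ eg⁰.
Orbital CFSE = -1.6Δ_oct = -1.6 × 27200 = -43520 cm⁻¹.
Excess pairs vs high-spin: 1 − 0 = 1; pairing cost = +17400 cm⁻¹.
Net CFSE = -43520 + 17400 = -26120 cm⁻¹.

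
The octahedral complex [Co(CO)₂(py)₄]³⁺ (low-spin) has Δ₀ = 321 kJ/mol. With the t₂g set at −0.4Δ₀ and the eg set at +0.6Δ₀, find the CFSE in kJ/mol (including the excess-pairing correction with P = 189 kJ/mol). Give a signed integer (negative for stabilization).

-392

Ligand charges: 2×(+0) from CO and 4×(+0) from py sum to +0; with overall charge +3, Co is +3.
Group 9 minus oxidation state +3 gives a d⁶ configuration for Co³⁺.
Configuration: t₂g⁶ eg⁰.
CFSE(orbital) = 6×(-0.4Δ₀) + 0×(0.6Δ₀) = -2.4Δ₀; with Δ₀ = 321 kJ/mol that is -770 kJ/mol.
Pairing penalty: 3 pairs vs 1 in the high-spin reference → 2 extra × P = 378 kJ/mol.
Overall CFSE = -770 + 378 = -392 kJ/mol.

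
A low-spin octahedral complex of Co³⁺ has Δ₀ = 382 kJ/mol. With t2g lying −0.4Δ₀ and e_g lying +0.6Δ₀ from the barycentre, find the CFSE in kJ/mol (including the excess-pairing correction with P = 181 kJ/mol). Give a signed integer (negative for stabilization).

Co sits in group 9; removing 3 electrons leaves Co³⁺ with 9 − 3 = 6 d electrons.
The d⁶ electrons fill as t2g^6 e_g^0.
Orbital CFSE = 6(-0.4) + 0(0.6) = -2.4Δ₀ = -2.4 × 382 = -917 kJ/mol.
Pairing penalty: 3 pairs vs 1 in the high-spin reference → 2 extra × P = 362 kJ/mol.
Combining: -917 + 362 = -555 kJ/mol.

-555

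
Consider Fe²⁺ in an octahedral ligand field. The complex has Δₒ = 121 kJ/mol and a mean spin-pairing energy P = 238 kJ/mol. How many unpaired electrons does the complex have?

Fe is in group 8, so Fe²⁺ is d⁶ (8 − 2 = 6).
With Δₒ < P the complex is high-spin.
That gives t₂g⁴ eg².
Unpaired electrons: 4.

4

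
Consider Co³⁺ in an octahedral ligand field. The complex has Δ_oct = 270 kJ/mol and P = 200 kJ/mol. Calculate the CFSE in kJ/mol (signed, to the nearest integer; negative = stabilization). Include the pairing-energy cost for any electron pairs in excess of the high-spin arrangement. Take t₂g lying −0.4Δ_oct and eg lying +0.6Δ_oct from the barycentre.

-248

Co is in group 9, so Co³⁺ is d⁶ (9 − 3 = 6).
Here Δ_oct > P (270 > 200), so the low-spin state is favoured.
That gives t₂g⁶ eg⁰.
Orbital CFSE = -2.4Δ_oct = -2.4 × 270 = -648 kJ/mol.
Excess pairs vs high-spin: 3 − 1 = 2; pairing cost = +400 kJ/mol.
Net CFSE = -648 + 400 = -248 kJ/mol.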